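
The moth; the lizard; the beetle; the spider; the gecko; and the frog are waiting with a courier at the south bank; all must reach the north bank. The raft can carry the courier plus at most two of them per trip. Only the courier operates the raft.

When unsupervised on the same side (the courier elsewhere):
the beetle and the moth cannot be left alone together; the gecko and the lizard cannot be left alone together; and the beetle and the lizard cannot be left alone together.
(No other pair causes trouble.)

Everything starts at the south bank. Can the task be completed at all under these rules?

1. Courier goes to the north bank with the lizard and the moth.
2. Courier goes back to the south bank alone.
3. Courier goes to the north bank with the frog and the spider.
4. Courier goes back to the south bank alone.
5. Courier goes to the north bank with the beetle and the gecko.

Yes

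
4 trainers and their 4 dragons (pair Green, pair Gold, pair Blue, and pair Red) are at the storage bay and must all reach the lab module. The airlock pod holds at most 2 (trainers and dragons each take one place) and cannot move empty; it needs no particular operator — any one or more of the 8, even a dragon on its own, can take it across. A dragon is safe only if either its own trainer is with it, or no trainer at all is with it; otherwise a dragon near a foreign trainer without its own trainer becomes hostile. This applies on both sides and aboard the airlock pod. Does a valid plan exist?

No

Following every safe sequence of crossings from the start, the most of the 8 that can be at the lab module as the airlock pod arrives there on crossings 1, 3, 5 is 2, 3, 4 respectively; the best ever achieved is 4 of 8.
From crossing 7 on, no configuration arises that was not already reachable earlier: only 44 distinct safe configurations (who is on which side, and where the airlock pod is) can ever be reached, none of them has everyone across, and every continuation just revisits them. So no valid plan exists.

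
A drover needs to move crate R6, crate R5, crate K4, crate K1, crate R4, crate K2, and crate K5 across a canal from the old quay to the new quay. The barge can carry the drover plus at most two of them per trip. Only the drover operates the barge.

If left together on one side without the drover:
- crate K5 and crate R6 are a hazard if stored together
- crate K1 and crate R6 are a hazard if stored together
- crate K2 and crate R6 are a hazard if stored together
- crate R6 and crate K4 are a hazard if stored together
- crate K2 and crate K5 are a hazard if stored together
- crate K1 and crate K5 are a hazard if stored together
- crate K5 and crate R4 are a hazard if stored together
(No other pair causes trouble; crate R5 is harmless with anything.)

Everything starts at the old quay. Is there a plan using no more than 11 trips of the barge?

Yes

Yes — this plan uses 11 crossings (≤ 11):
1. Drover goes to the new quay with crate K5 and crate R6.  [the old quay: crate K1, crate K2, crate K4, crate R4, crate R5 | the new quay: crate K5, crate R6]
2. Drover goes back to the old quay with crate R6.  [the old quay: crate K1, crate K2, crate K4, crate R4, crate R5, crate R6 | the new quay: crate K5]
3. Drover goes to the new quay with crate R5 and crate R6.  [the old quay: crate K1, crate K2, crate K4, crate R4 | the new quay: crate K5, crate R5, crate R6]
4. Drover goes back to the old quay with crate R6.  [the old quay: crate K1, crate K2, crate K4, crate R4, crate R6 | the new quay: crate K5, crate R5]
5. Drover goes to the new quay with crate K4 and crate R6.  [the old quay: crate K1, crate K2, crate R4 | the new quay: crate K4, crate K5, crate R5, crate R6]
6. Drover goes back to the old quay with crate R6.  [the old quay: crate K1, crate K2, crate R4, crate R6 | the new quay: crate K4, crate K5, crate R5]
7. Drover goes to the new quay with crate K1 and crate K2.  [the old quay: crate R4, crate R6 | the new quay: crate K1, crate K2, crate K4, crate K5, crate R5]
8. Drover goes back to the old quay with crate K5.  [the old quay: crate K5, crate R4, crate R6 | the new quay: crate K1, crate K2, crate K4, crate R5]
9. Drover goes to the new quay with crate R4 and crate R6.  [the old quay: crate K5 | the new quay: crate K1, crate K2, crate K4, crate R4, crate R5, crate R6]
10. Drover goes back to the old quay with crate R6.  [the old quay: crate K5, crate R6 | the new quay: crate K1, crate K2, crate K4, crate R4, crate R5]
11. Drover goes to the new quay with crate K5 and crate R6.  [the old quay: — | the new quay: crate K1, crate K2, crate K4, crate K5, crate R4, crate R5, crate R6]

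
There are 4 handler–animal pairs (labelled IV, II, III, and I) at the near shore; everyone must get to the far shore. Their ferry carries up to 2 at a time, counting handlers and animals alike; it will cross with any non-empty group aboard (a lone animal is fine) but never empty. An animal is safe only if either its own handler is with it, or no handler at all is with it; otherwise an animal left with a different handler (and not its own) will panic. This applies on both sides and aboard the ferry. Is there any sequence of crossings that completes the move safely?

Following every safe sequence of crossings from the start, the most of the 8 that can be at the far shore as the ferry arrives there on crossings 1, 3, 5 is 2, 3, 4 respectively; the best ever achieved is 4 of 8.
From crossing 7 on, no configuration arises that was not already reachable earlier: only 44 distinct safe configurations (who is on which side, and where the ferry is) can ever be reached, none of them has everyone across, and every continuation just revisits them. So no valid plan exists.

No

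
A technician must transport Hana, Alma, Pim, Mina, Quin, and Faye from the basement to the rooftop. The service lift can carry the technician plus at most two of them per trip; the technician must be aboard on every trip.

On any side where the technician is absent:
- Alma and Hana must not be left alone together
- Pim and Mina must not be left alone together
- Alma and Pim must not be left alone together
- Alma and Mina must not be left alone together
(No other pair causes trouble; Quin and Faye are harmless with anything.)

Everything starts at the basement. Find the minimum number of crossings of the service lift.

Counting alone: the technician can take at most 2 across per trip to the rooftop, so moving all 6 needs at least 3 loaded trips out, with a return between consecutive ones — at least 5 crossings.
The safety rule pushes this higher. Following every safe sequence of crossings, the most of the 6 that can be at the rooftop as the service lift arrives there on crossings 5, 7 is 4, 5 respectively — never all 6.
So no plan with fewer than 9 crossings exists, and this one achieves 9:
1. Technician goes to the rooftop with Alma and Pim.  [the basement: Faye, Hana, Mina, Quin | the rooftop: Alma, Pim]
2. Technician goes back to the basement with Alma.  [the basement: Alma, Faye, Hana, Mina, Quin | the rooftop: Pim]
3. Technician goes to the rooftop with Alma and Hana.  [the basement: Faye, Mina, Quin | the rooftop: Alma, Hana, Pim]
4. Technician goes back to the basement with Alma.  [the basement: Alma, Faye, Mina, Quin | the rooftop: Hana, Pim]
5. Technician goes to the rooftop with Alma and Quin.  [the basement: Faye, Mina | the rooftop: Alma, Hana, Pim, Quin]
6. Technician goes back to the basement with Alma.  [the basement: Alma, Faye, Mina | the rooftop: Hana, Pim, Quin]
7. Technician goes to the rooftop with Alma and Faye.  [the basement: Mina | the rooftop: Alma, Faye, Hana, Pim, Quin]
8. Technician goes back to the basement with Alma.  [the basement: Alma, Mina | the rooftop: Faye, Hana, Pim, Quin]
9. Technician goes to the rooftop with Alma and Mina.  [the basement: — | the rooftop: Alma, Faye, Hana, Mina, Pim, Quin]

9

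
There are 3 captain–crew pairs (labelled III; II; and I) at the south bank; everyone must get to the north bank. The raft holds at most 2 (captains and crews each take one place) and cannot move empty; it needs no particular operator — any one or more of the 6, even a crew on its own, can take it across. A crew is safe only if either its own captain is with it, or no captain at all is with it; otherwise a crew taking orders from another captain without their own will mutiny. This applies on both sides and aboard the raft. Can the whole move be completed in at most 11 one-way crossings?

Yes — this plan uses 11 crossings (≤ 11):
1. captain III and crew III cross → the north bank.
2. captain III crosses ← the south bank.
3. crew I and crew II cross → the north bank.
4. crew III crosses ← the south bank.
5. captain I and captain II cross → the north bank.
6. captain II and crew II cross ← the south bank.
7. captain II and captain III cross → the north bank.
8. crew I crosses ← the south bank.
9. crew II and crew III cross → the north bank.
10. captain I crosses ← the south bank.
11. captain I and crew I cross → the north bank.

Yes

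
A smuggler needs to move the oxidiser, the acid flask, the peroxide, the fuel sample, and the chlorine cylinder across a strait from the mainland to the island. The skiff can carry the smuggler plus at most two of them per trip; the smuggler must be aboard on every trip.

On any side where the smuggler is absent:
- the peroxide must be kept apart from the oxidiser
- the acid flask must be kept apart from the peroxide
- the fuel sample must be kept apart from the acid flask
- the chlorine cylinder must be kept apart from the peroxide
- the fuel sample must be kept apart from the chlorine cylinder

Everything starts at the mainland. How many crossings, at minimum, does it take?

7

Counting alone: the smuggler can take at most 2 across per trip to the island, so moving all 5 needs at least 3 loaded trips out, with a return between consecutive ones — at least 5 crossings.
The safety rule pushes this higher. Following every safe sequence of crossings, the most of the 5 that can be at the island as the skiff arrives there on crossing 5 is 4 — never all 5.
So no plan with fewer than 7 crossings exists, and this one achieves 7:
1. Smuggler goes to the island with the fuel sample and the peroxide.  [the mainland: the acid flask, the chlorine cylinder, the oxidiser | the island: the fuel sample, the peroxide]
2. Smuggler goes back to the mainland alone.  [the mainland: the acid flask, the chlorine cylinder, the oxidiser | the island: the fuel sample, the peroxide]
3. Smuggler goes to the island with the oxidiser.  [the mainland: the acid flask, the chlorine cylinder | the island: the fuel sample, the oxidiser, the peroxide]
4. Smuggler goes back to the mainland with the peroxide.  [the mainland: the acid flask, the chlorine cylinder, the peroxide | the island: the fuel sample, the oxidiser]
5. Smuggler goes to the island with the acid flask and the chlorine cylinder.  [the mainland: the peroxide | the island: the acid flask, the chlorine cylinder, the fuel sample, the oxidiser]
6. Smuggler goes back to the mainland with the fuel sample.  [the mainland: the fuel sample, the peroxide | the island: the acid flask, the chlorine cylinder, the oxidiser]
7. Smuggler goes to the island with the fuel sample and the peroxide.  [the mainland: — | the island: the acid flask, the chlorine cylinder, the fuel sample, the oxidiser, the peroxide]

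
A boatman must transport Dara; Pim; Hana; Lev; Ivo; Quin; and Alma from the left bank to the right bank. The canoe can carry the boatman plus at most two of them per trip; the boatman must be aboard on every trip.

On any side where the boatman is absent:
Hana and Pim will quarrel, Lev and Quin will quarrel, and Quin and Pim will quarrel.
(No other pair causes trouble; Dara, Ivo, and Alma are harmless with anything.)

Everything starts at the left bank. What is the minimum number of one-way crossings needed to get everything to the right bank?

Counting alone: the boatman can take at most 2 across per trip to the right bank, so moving all 7 needs at least 4 loaded trips out, with a return between consecutive ones — at least 7 crossings.
The plan below uses exactly 7 crossings, so it is optimal:
1. Boatman goes to the right bank with Lev and Pim.
2. Boatman goes back to the left bank alone.
3. Boatman goes to the right bank with Dara.
4. Boatman goes back to the left bank alone.
5. Boatman goes to the right bank with Alma and Ivo.
6. Boatman goes back to the left bank alone.
7. Boatman goes to the right bank with Hana and Quin.

7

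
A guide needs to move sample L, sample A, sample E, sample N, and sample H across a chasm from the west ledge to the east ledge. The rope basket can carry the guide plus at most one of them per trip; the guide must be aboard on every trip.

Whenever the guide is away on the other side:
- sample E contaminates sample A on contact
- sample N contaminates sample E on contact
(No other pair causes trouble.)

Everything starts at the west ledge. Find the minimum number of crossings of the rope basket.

11

Counting alone: the guide can take at most 1 across per trip to the east ledge, so moving all 5 needs at least 5 loaded trips out, with a return between consecutive ones — at least 9 crossings.
The safety rule pushes this higher. Following every safe sequence of crossings, the most of the 5 that can be at the east ledge as the rope basket arrives there on crossing 9 is 4 — never all 5.
So no plan with fewer than 11 crossings exists, and this one achieves 11:
1. Guide goes to the east ledge with sample E.  [the west ledge: sample A, sample H, sample L, sample N | the east ledge: sample E]
2. Guide goes back to the west ledge alone.  [the west ledge: sample A, sample H, sample L, sample N | the east ledge: sample E]
3. Guide goes to the east ledge with sample L.  [the west ledge: sample A, sample H, sample N | the east ledge: sample E, sample L]
4. Guide goes back to the west ledge alone.  [the west ledge: sample A, sample H, sample N | the east ledge: sample E, sample L]
5. Guide goes to the east ledge with sample A.  [the west ledge: sample H, sample N | the east ledge: sample A, sample E, sample L]
6. Guide goes back to the west ledge with sample E.  [the west ledge: sample E, sample H, sample N | the east ledge: sample A, sample L]
7. Guide goes to the east ledge with sample N.  [the west ledge: sample E, sample H | the east ledge: sample A, sample L, sample N]
8. Guide goes back to the west ledge alone.  [the west ledge: sample E, sample H | the east ledge: sample A, sample L, sample N]
9. Guide goes to the east ledge with sample H.  [the west ledge: sample E | the east ledge: sample A, sample H, sample L, sample N]
10. Guide goes back to the west ledge alone.  [the west ledge: sample E | the east ledge: sample A, sample H, sample L, sample N]
11. Guide goes to the east ledge with sample E.  [the west ledge: — | the east ledge: sample A, sample E, sample H, sample L, sample N]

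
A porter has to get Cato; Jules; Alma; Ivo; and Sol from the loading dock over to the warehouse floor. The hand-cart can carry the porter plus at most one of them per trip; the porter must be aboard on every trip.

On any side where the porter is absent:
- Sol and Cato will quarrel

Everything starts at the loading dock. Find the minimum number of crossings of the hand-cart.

Counting alone: the porter can take at most 1 across per trip to the warehouse floor, so moving all 5 needs at least 5 loaded trips out, with a return between consecutive ones — at least 9 crossings.
The plan below uses exactly 9 crossings, so it is optimal:
1. Porter goes to the warehouse floor with Cato.  [the loading dock: Alma, Ivo, Jules, Sol | the warehouse floor: Cato]
2. Porter goes back to the loading dock alone.  [the loading dock: Alma, Ivo, Jules, Sol | the warehouse floor: Cato]
3. Porter goes to the warehouse floor with Jules.  [the loading dock: Alma, Ivo, Sol | the warehouse floor: Cato, Jules]
4. Porter goes back to the loading dock alone.  [the loading dock: Alma, Ivo, Sol | the warehouse floor: Cato, Jules]
5. Porter goes to the warehouse floor with Alma.  [the loading dock: Ivo, Sol | the warehouse floor: Alma, Cato, Jules]
6. Porter goes back to the loading dock alone.  [the loading dock: Ivo, Sol | the warehouse floor: Alma, Cato, Jules]
7. Porter goes to the warehouse floor with Ivo.  [the loading dock: Sol | the warehouse floor: Alma, Cato, Ivo, Jules]
8. Porter goes back to the loading dock alone.  [the loading dock: Sol | the warehouse floor: Alma, Cato, Ivo, Jules]
9. Porter goes to the warehouse floor with Sol.  [the loading dock: — | the warehouse floor: Alma, Cato, Ivo, Jules, Sol]

9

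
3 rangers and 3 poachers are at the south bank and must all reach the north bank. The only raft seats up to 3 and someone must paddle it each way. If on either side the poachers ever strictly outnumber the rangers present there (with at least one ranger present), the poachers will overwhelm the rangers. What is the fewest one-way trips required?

5

Counting alone: each trip to the north bank takes at most 3 across and each return brings at least 1 back, so after t trips out (and t−1 returns) at most 3t − (t−1) of the 6 are across; that first reaches 6 at t = 3, so at least 5 crossings are needed.
The plan below uses exactly 5 crossings, so it is optimal:
1. 2 poachers → the north bank.  (the south bank: 3R 1P; the north bank: 0R 2P)
2. 1 poacher ← the south bank.  (the south bank: 3R 2P; the north bank: 0R 1P)
3. 3 rangers → the north bank.  (the south bank: 0R 2P; the north bank: 3R 1P)
4. 1 poacher ← the south bank.  (the south bank: 0R 3P; the north bank: 3R 0P)
5. 3 poachers → the north bank.  (the south bank: 0R 0P; the north bank: 3R 3P)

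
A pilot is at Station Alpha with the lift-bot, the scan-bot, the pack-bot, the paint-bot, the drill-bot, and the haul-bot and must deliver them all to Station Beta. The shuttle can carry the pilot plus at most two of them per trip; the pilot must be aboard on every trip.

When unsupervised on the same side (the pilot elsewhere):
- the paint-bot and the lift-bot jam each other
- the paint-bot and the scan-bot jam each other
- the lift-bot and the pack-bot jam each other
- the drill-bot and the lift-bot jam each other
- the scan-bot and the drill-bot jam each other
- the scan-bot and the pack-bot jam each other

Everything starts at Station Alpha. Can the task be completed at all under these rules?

Yes

1. Pilot goes to Station Beta with the lift-bot and the scan-bot.  [Station Alpha: the drill-bot, the haul-bot, the pack-bot, the paint-bot | Station Beta: the lift-bot, the scan-bot]
2. Pilot goes back to Station Alpha alone.  [Station Alpha: the drill-bot, the haul-bot, the pack-bot, the paint-bot | Station Beta: the lift-bot, the scan-bot]
3. Pilot goes to Station Beta with the pack-bot and the paint-bot.  [Station Alpha: the drill-bot, the haul-bot | Station Beta: the lift-bot, the pack-bot, the paint-bot, the scan-bot]
4. Pilot goes back to Station Alpha with the lift-bot and the scan-bot.  [Station Alpha: the drill-bot, the haul-bot, the lift-bot, the scan-bot | Station Beta: the pack-bot, the paint-bot]
5. Pilot goes to Station Beta with the drill-bot and the haul-bot.  [Station Alpha: the lift-bot, the scan-bot | Station Beta: the drill-bot, the haul-bot, the pack-bot, the paint-bot]
6. Pilot goes back to Station Alpha alone.  [Station Alpha: the lift-bot, the scan-bot | Station Beta: the drill-bot, the haul-bot, the pack-bot, the paint-bot]
7. Pilot goes to Station Beta with the lift-bot and the scan-bot.  [Station Alpha: — | Station Beta: the drill-bot, the haul-bot, the lift-bot, the pack-bot, the paint-bot, the scan-bot]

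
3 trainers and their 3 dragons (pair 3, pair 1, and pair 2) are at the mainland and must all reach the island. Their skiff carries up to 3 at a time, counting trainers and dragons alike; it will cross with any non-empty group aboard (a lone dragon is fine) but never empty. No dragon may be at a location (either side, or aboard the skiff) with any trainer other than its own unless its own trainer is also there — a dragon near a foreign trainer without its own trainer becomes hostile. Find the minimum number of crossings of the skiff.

Counting alone: each trip to the island takes at most 3 across and each return brings at least 1 back, so after t trips out (and t−1 returns) at most 3t − (t−1) of the 6 are across; that first reaches 6 at t = 3, so at least 5 crossings are needed.
The plan below uses exactly 5 crossings, so it is optimal:
1. dragon 3 and trainer 3 cross → the island.
2. trainer 3 crosses ← the mainland.
3. trainer 1, trainer 2, and trainer 3 cross → the island.
4. dragon 3 crosses ← the mainland.
5. dragon 1, dragon 2, and dragon 3 cross → the island.

5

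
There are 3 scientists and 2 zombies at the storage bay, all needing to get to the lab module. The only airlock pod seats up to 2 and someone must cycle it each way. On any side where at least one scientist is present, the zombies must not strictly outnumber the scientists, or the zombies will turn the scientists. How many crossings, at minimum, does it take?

7

Counting alone: each trip to the lab module takes at most 2 across and each return brings at least 1 back, so after t trips out (and t−1 returns) at most 2t − (t−1) of the 5 are across; that first reaches 5 at t = 4, so at least 7 crossings are needed.
The plan below uses exactly 7 crossings, so it is optimal:
1. 2 zombies → the lab module.  (the storage bay: 3S 0Z; the lab module: 0S 2Z)
2. 1 zombie ← the storage bay.  (the storage bay: 3S 1Z; the lab module: 0S 1Z)
3. 2 scientists → the lab module.  (the storage bay: 1S 1Z; the lab module: 2S 1Z)
4. 1 scientist ← the storage bay.  (the storage bay: 2S 1Z; the lab module: 1S 1Z)
5. 1 scientist and 1 zombie → the lab module.  (the storage bay: 1S 0Z; the lab module: 2S 2Z)
6. 1 zombie ← the storage bay.  (the storage bay: 1S 1Z; the lab module: 2S 1Z)
7. 1 scientist and 1 zombie → the lab module.  (the storage bay: 0S 0Z; the lab module: 3S 2Z)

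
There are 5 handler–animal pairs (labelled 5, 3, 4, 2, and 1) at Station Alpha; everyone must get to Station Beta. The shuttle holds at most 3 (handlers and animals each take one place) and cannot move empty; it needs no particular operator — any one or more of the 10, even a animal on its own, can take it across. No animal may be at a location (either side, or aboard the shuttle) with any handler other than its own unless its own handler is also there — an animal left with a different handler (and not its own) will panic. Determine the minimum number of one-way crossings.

11

Counting alone: each trip to Station Beta takes at most 3 across and each return brings at least 1 back, so after t trips out (and t−1 returns) at most 3t − (t−1) of the 10 are across; that first reaches 10 at t = 5, so at least 9 crossings are needed.
The safety rule pushes this higher. Following every safe sequence of crossings, the most of the 10 that can be at Station Beta as the shuttle arrives there on crossing 9 is 9 — never all 10.
So no plan with fewer than 11 crossings exists, and this one achieves 11:
1. animal 5 and handler 5 cross → Station Beta.
2. handler 5 crosses ← Station Alpha.
3. animal 2, animal 3, and animal 4 cross → Station Beta.
4. animal 5 crosses ← Station Alpha.
5. handler 2, handler 3, and handler 4 cross → Station Beta.
6. animal 3 and handler 3 cross ← Station Alpha.
7. handler 1, handler 3, and handler 5 cross → Station Beta.
8. animal 4 crosses ← Station Alpha.
9. animal 3 and animal 5 cross → Station Beta.
10. animal 5 crosses ← Station Alpha.
11. animal 1, animal 4, and animal 5 cross → Station Beta.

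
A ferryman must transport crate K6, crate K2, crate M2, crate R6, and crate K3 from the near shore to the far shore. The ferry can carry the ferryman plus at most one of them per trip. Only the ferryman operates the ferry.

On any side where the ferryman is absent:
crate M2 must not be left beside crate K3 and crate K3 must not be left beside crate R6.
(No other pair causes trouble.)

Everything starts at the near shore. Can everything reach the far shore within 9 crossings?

No

Counting alone: the ferryman can take at most 1 across per trip to the far shore, so moving all 5 needs at least 5 loaded trips out, with a return between consecutive ones — at least 9 crossings.
The safety rule pushes this higher. Following every safe sequence of crossings, the most of the 5 that can be at the far shore as the ferry arrives there on crossing 9 is 4 — never all 5.
So the move cannot be finished within 9 crossings. (The shortest complete plan takes 11:)
1. Ferryman goes to the far shore with crate K3.
2. Ferryman goes back to the near shore alone.
3. Ferryman goes to the far shore with crate K6.
4. Ferryman goes back to the near shore alone.
5. Ferryman goes to the far shore with crate K2.
6. Ferryman goes back to the near shore alone.
7. Ferryman goes to the far shore with crate M2.
8. Ferryman goes back to the near shore with crate K3.
9. Ferryman goes to the far shore with crate R6.
10. Ferryman goes back to the near shore alone.
11. Ferryman goes to the far shore with crate K3.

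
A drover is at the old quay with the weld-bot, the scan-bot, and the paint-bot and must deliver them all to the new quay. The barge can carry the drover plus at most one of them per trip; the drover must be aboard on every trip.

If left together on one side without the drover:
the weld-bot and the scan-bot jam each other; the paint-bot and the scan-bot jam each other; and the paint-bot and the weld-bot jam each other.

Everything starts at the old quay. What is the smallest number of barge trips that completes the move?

impossible

Whatever the first load, the items left behind include a forbidden pair without the drover. No opening move is safe, so no plan exists.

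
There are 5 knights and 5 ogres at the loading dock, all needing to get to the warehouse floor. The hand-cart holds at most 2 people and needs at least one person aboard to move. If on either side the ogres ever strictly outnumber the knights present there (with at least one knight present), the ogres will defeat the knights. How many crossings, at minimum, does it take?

impossible

Following every safe sequence of crossings from the start, the most of the 10 that can be at the warehouse floor as the hand-cart arrives there on crossings 1, 3, 5, 7 is 2, 3, 4, 5 respectively; the best ever achieved is 5 of 10.
From crossing 9 on, no configuration arises that was not already reachable earlier: only 13 distinct safe configurations (who is on which side, and where the hand-cart is) can ever be reached, none of them has everyone across, and every continuation just revisits them. They are: 0 knights + 0 ogres across (hand-cart back at the start); 0 knights + 1 ogre across (hand-cart there); 0 knights + 1 ogre across (hand-cart back at the start); 0 knights + 2 ogres across (hand-cart there); 0 knights + 2 ogres across (hand-cart back at the start); 0 knights + 3 ogres across (hand-cart there); 0 knights + 3 ogres across (hand-cart back at the start); 0 knights + 4 ogres across (hand-cart there); 0 knights + 4 ogres across (hand-cart back at the start); 0 knights + 5 ogres across (hand-cart there); 1 knight + 1 ogre across (hand-cart there); 1 knight + 1 ogre across (hand-cart back at the start); 2 knights + 2 ogres across (hand-cart there). So no valid plan exists.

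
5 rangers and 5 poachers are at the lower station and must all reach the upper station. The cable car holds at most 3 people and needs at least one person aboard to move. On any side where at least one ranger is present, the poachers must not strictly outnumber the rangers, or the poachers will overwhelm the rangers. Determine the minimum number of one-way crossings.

11

Counting alone: each trip to the upper station takes at most 3 across and each return brings at least 1 back, so after t trips out (and t−1 returns) at most 3t − (t−1) of the 10 are across; that first reaches 10 at t = 5, so at least 9 crossings are needed.
The safety rule pushes this higher. Following every safe sequence of crossings, the most of the 10 that can be at the upper station as the cable car arrives there on crossing 9 is 9 — never all 10.
So no plan with fewer than 11 crossings exists, and this one achieves 11:
1. 2 poachers → the upper station.  (the lower station: 5R 3P; the upper station: 0R 2P)
2. 1 poacher ← the lower station.  (the lower station: 5R 4P; the upper station: 0R 1P)
3. 3 poachers → the upper station.  (the lower station: 5R 1P; the upper station: 0R 4P)
4. 1 poacher ← the lower station.  (the lower station: 5R 2P; the upper station: 0R 3P)
5. 3 rangers → the upper station.  (the lower station: 2R 2P; the upper station: 3R 3P)
6. 1 ranger and 1 poacher ← the lower station.  (the lower station: 3R 3P; the upper station: 2R 2P)
7. 3 rangers → the upper station.  (the lower station: 0R 3P; the upper station: 5R 2P)
8. 1 poacher ← the lower station.  (the lower station: 0R 4P; the upper station: 5R 1P)
9. 2 poachers → the upper station.  (the lower station: 0R 2P; the upper station: 5R 3P)
10. 1 poacher ← the lower station.  (the lower station: 0R 3P; the upper station: 5R 2P)
11. 3 poachers → the upper station.  (the lower station: 0R 0P; the upper station: 5R 5P)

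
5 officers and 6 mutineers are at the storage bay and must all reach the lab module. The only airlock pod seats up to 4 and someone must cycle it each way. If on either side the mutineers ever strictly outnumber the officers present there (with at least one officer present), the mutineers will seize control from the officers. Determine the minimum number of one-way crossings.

impossible

The mutineers already outnumber the officers at the storage bay before anyone moves, so the starting position itself is disallowed.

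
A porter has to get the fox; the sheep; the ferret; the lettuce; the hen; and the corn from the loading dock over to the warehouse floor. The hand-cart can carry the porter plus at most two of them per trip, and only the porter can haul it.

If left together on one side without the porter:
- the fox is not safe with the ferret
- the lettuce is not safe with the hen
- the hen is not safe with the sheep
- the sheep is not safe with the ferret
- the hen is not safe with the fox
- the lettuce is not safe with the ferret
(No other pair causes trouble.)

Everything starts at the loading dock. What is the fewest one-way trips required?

Counting alone: the porter can take at most 2 across per trip to the warehouse floor, so moving all 6 needs at least 3 loaded trips out, with a return between consecutive ones — at least 5 crossings.
The safety rule pushes this higher. Following every safe sequence of crossings, the most of the 6 that can be at the warehouse floor as the hand-cart arrives there on crossing 5 is 5 — never all 6.
So no plan with fewer than 7 crossings exists, and this one achieves 7:
1. Porter goes to the warehouse floor with the ferret and the hen.  [the loading dock: the corn, the fox, the lettuce, the sheep | the warehouse floor: the ferret, the hen]
2. Porter goes back to the loading dock alone.  [the loading dock: the corn, the fox, the lettuce, the sheep | the warehouse floor: the ferret, the hen]
3. Porter goes to the warehouse floor with the fox and the sheep.  [the loading dock: the corn, the lettuce | the warehouse floor: the ferret, the fox, the hen, the sheep]
4. Porter goes back to the loading dock with the ferret and the hen.  [the loading dock: the corn, the ferret, the hen, the lettuce | the warehouse floor: the fox, the sheep]
5. Porter goes to the warehouse floor with the corn and the lettuce.  [the loading dock: the ferret, the hen | the warehouse floor: the corn, the fox, the lettuce, the sheep]
6. Porter goes back to the loading dock alone.  [the loading dock: the ferret, the hen | the warehouse floor: the corn, the fox, the lettuce, the sheep]
7. Porter goes to the warehouse floor with the ferret and the hen.  [the loading dock: — | the warehouse floor: the corn, the ferret, the fox, the hen, the lettuce, the sheep]

7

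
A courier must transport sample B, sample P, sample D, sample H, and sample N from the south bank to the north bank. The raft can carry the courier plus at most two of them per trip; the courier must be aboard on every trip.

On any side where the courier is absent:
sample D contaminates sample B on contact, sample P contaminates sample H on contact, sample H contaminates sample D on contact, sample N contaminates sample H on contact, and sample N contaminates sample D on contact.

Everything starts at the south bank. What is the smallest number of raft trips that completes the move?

Counting alone: the courier can take at most 2 across per trip to the north bank, so moving all 5 needs at least 3 loaded trips out, with a return between consecutive ones — at least 5 crossings.
The safety rule pushes this higher. Following every safe sequence of crossings, the most of the 5 that can be at the north bank as the raft arrives there on crossing 5 is 4 — never all 5.
So no plan with fewer than 7 crossings exists, and this one achieves 7:
1. Courier goes to the north bank with sample D and sample H.  [the south bank: sample B, sample N, sample P | the north bank: sample D, sample H]
2. Courier goes back to the south bank with sample D.  [the south bank: sample B, sample D, sample N, sample P | the north bank: sample H]
3. Courier goes to the north bank with sample B and sample D.  [the south bank: sample N, sample P | the north bank: sample B, sample D, sample H]
4. Courier goes back to the south bank with sample D.  [the south bank: sample D, sample N, sample P | the north bank: sample B, sample H]
5. Courier goes to the north bank with sample N and sample P.  [the south bank: sample D | the north bank: sample B, sample H, sample N, sample P]
6. Courier goes back to the south bank with sample H.  [the south bank: sample D, sample H | the north bank: sample B, sample N, sample P]
7. Courier goes to the north bank with sample D and sample H.  [the south bank: — | the north bank: sample B, sample D, sample H, sample N, sample P]

7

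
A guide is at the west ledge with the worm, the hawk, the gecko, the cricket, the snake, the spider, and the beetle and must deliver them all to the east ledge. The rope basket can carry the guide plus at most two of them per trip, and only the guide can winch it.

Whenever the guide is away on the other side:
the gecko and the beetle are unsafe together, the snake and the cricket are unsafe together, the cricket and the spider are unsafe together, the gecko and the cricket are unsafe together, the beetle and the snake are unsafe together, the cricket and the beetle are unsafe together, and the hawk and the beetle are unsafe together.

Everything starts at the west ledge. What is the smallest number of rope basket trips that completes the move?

Counting alone: the guide can take at most 2 across per trip to the east ledge, so moving all 7 needs at least 4 loaded trips out, with a return between consecutive ones — at least 7 crossings.
The safety rule pushes this higher. Following every safe sequence of crossings, the most of the 7 that can be at the east ledge as the rope basket arrives there on crossings 7, 9 is 5, 6 respectively — never all 7.
So no plan with fewer than 11 crossings exists, and this one achieves 11:
1. Guide goes to the east ledge with the beetle and the cricket.
2. Guide goes back to the west ledge with the cricket.
3. Guide goes to the east ledge with the cricket and the worm.
4. Guide goes back to the west ledge with the cricket.
5. Guide goes to the east ledge with the cricket and the hawk.
6. Guide goes back to the west ledge with the beetle.
7. Guide goes to the east ledge with the gecko and the snake.
8. Guide goes back to the west ledge with the cricket.
9. Guide goes to the east ledge with the cricket and the spider.
10. Guide goes back to the west ledge with the cricket.
11. Guide goes to the east ledge with the beetle and the cricket.

11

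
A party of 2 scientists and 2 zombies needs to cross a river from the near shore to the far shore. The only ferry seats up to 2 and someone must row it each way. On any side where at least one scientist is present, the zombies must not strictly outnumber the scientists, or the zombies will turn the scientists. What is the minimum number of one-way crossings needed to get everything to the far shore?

5

Counting alone: each trip to the far shore takes at most 2 across and each return brings at least 1 back, so after t trips out (and t−1 returns) at most 2t − (t−1) of the 4 are across; that first reaches 4 at t = 3, so at least 5 crossings are needed.
The plan below uses exactly 5 crossings, so it is optimal:
1. 2 zombies → the far shore.  (the near shore: 2S 0Z; the far shore: 0S 2Z)
2. 1 zombie ← the near shore.  (the near shore: 2S 1Z; the far shore: 0S 1Z)
3. 2 scientists → the far shore.  (the near shore: 0S 1Z; the far shore: 2S 1Z)
4. 1 zombie ← the near shore.  (the near shore: 0S 2Z; the far shore: 2S 0Z)
5. 2 zombies → the far shore.  (the near shore: 0S 0Z; the far shore: 2S 2Z)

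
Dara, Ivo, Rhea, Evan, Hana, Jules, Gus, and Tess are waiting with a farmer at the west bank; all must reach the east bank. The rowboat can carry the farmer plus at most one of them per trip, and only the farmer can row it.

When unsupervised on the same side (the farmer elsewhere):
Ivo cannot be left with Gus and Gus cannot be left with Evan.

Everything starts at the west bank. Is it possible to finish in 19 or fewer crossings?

Yes

Yes — this plan uses 17 crossings (≤ 19):
1. Farmer goes to the east bank with Gus.  [the west bank: Dara, Evan, Hana, Ivo, Jules, Rhea, Tess | the east bank: Gus]
2. Farmer goes back to the west bank alone.  [the west bank: Dara, Evan, Hana, Ivo, Jules, Rhea, Tess | the east bank: Gus]
3. Farmer goes to the east bank with Dara.  [the west bank: Evan, Hana, Ivo, Jules, Rhea, Tess | the east bank: Dara, Gus]
4. Farmer goes back to the west bank alone.  [the west bank: Evan, Hana, Ivo, Jules, Rhea, Tess | the east bank: Dara, Gus]
5. Farmer goes to the east bank with Ivo.  [the west bank: Evan, Hana, Jules, Rhea, Tess | the east bank: Dara, Gus, Ivo]
6. Farmer goes back to the west bank with Gus.  [the west bank: Evan, Gus, Hana, Jules, Rhea, Tess | the east bank: Dara, Ivo]
7. Farmer goes to the east bank with Evan.  [the west bank: Gus, Hana, Jules, Rhea, Tess | the east bank: Dara, Evan, Ivo]
8. Farmer goes back to the west bank alone.  [the west bank: Gus, Hana, Jules, Rhea, Tess | the east bank: Dara, Evan, Ivo]
9. Farmer goes to the east bank with Rhea.  [the west bank: Gus, Hana, Jules, Tess | the east bank: Dara, Evan, Ivo, Rhea]
10. Farmer goes back to the west bank alone.  [the west bank: Gus, Hana, Jules, Tess | the east bank: Dara, Evan, Ivo, Rhea]
11. Farmer goes to the east bank with Hana.  [the west bank: Gus, Jules, Tess | the east bank: Dara, Evan, Hana, Ivo, Rhea]
12. Farmer goes back to the west bank alone.  [the west bank: Gus, Jules, Tess | the east bank: Dara, Evan, Hana, Ivo, Rhea]
13. Farmer goes to the east bank with Jules.  [the west bank: Gus, Tess | the east bank: Dara, Evan, Hana, Ivo, Jules, Rhea]
14. Farmer goes back to the west bank alone.  [the west bank: Gus, Tess | the east bank: Dara, Evan, Hana, Ivo, Jules, Rhea]
15. Farmer goes to the east bank with Tess.  [the west bank: Gus | the east bank: Dara, Evan, Hana, Ivo, Jules, Rhea, Tess]
16. Farmer goes back to the west bank alone.  [the west bank: Gus | the east bank: Dara, Evan, Hana, Ivo, Jules, Rhea, Tess]
17. Farmer goes to the east bank with Gus.  [the west bank: — | the east bank: Dara, Evan, Gus, Hana, Ivo, Jules, Rhea, Tess]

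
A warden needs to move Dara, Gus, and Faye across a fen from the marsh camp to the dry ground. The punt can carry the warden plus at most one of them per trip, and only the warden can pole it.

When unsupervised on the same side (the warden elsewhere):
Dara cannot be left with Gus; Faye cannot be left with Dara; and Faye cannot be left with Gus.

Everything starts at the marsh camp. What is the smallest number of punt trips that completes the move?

Whatever the first load, the items left behind include a forbidden pair without the warden. No opening move is safe, so no plan exists.

impossible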